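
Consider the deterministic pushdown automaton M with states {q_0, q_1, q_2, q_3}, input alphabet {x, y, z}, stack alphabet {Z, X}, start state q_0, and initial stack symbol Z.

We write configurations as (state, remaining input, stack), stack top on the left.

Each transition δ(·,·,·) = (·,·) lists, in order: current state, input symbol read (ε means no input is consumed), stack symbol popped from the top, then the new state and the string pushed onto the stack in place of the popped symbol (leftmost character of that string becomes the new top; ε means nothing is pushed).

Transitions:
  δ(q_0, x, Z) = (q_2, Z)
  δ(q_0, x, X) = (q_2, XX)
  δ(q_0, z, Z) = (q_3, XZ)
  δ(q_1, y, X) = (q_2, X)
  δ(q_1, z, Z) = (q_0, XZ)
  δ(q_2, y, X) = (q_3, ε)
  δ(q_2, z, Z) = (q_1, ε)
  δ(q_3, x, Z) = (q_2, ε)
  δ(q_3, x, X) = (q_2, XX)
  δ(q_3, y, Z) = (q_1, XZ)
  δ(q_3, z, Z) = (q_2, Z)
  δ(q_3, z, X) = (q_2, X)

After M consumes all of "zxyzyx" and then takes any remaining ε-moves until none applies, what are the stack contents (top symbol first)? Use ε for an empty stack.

(q_0, zxyzyx, Z)
  read z, top Z: go to q_3, push XZ → (q_3, xyzyx, XZ)
  read x, top X: go to q_2, push XX → (q_2, yzyx, XXZ)
  read y, top X: go to q_3, push ε → (q_3, zyx, XZ)
  read z, top X: go to q_2, push X → (q_2, yx, XZ)
  read y, top X: go to q_3, push ε → (q_3, x, Z)
  read x, top Z: go to q_2, push ε → (q_2, ε, ε)
All input consumed in state q_2 with stack ε.

ε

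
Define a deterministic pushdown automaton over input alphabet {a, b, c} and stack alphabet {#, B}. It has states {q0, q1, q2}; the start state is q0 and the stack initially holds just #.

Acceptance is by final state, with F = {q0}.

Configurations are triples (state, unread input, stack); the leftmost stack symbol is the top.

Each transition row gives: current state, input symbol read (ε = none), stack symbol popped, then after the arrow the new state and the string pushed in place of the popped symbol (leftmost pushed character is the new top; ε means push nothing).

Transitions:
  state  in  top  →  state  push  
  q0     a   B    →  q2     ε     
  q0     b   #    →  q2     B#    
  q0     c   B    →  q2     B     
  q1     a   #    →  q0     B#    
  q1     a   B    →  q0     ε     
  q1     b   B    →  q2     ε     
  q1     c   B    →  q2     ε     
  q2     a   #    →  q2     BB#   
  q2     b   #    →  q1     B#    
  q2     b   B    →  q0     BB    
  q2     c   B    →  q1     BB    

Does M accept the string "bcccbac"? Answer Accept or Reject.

(q0, bcccbac, #)
  read b, top #: go to q2, push B# → (q2, cccbac, B#)
  read c, top B: go to q1, push BB → (q1, ccbac, BB#)
  read c, top B: go to q2, push ε → (q2, cbac, B#)
  read c, top B: go to q1, push BB → (q1, bac, BB#)
  read b, top B: go to q2, push ε → (q2, ac, B#)
No transition applies at (q2, ac, B#); input not fully consumed.

Reject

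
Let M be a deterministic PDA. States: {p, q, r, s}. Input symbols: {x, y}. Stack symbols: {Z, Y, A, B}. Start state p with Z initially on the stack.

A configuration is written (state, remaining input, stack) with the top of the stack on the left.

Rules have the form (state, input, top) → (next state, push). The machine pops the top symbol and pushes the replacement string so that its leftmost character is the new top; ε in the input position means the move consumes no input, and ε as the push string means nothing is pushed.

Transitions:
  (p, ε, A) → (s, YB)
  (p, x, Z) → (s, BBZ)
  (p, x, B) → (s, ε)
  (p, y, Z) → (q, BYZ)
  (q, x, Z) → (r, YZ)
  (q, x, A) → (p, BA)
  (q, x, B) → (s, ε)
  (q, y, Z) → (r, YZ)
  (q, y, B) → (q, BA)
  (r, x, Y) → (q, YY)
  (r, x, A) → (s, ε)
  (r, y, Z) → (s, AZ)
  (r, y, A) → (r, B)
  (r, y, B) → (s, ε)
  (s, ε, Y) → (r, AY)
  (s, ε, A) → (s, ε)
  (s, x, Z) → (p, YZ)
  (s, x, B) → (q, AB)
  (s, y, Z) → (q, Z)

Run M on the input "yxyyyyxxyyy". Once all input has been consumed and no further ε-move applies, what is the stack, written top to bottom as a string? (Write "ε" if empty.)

(p, yxyyyyxxyyy, Z) ⊢ (q, xyyyyxxyyy, BYZ) ⊢ (s, yyyyxxyyy, YZ) ⊢ (r, yyyyxxyyy, AYZ) ⊢ (r, yyyxxyyy, BYZ) ⊢ (s, yyxxyyy, YZ) ⊢ (r, yyxxyyy, AYZ) ⊢ (r, yxxyyy, BYZ) ⊢ (s, xxyyy, YZ) ⊢ (r, xxyyy, AYZ) ⊢ (s, xyyy, YZ) ⊢ (r, xyyy, AYZ) ⊢ (s, yyy, YZ) ⊢ (r, yyy, AYZ) ⊢ (r, yy, BYZ) ⊢ (s, y, YZ) ⊢ (r, y, AYZ) ⊢ (r, ε, BYZ)
All input consumed in state r with stack BYZ.

BYZ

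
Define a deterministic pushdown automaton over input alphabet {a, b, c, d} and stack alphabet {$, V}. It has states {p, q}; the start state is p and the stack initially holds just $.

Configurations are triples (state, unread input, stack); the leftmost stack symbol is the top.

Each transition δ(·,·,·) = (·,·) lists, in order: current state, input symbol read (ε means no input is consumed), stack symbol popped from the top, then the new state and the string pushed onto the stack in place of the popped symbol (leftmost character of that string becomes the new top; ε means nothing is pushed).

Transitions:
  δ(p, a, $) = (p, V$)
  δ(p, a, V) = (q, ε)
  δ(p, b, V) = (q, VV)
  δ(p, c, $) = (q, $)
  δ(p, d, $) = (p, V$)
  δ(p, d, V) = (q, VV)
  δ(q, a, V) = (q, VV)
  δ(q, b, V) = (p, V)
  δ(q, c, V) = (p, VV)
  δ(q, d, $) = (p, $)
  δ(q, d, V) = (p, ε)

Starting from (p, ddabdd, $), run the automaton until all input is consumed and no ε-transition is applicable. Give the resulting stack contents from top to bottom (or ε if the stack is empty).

VVV$

(p, ddabdd, $)
  read d, top $: go to p, push V$ → (p, dabdd, V$)
  read d, top V: go to q, push VV → (q, abdd, VV$)
  read a, top V: go to q, push VV → (q, bdd, VVV$)
  read b, top V: go to p, push V → (p, dd, VVV$)
  read d, top V: go to q, push VV → (q, d, VVVV$)
  read d, top V: go to p, push ε → (p, ε, VVV$)
All input consumed in state p with stack VVV$.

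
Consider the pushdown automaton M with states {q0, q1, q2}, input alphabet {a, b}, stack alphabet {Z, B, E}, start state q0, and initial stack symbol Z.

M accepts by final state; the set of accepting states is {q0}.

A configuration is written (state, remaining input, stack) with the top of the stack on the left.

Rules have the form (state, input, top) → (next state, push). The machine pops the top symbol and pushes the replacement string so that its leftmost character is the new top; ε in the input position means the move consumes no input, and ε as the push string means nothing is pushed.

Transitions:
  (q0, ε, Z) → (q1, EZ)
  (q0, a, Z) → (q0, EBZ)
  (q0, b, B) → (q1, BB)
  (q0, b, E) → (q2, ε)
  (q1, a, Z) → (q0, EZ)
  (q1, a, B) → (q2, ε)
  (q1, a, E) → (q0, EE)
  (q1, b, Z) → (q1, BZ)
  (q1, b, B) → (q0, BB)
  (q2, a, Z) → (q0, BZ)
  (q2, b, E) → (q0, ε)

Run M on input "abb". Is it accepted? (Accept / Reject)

Accept

One accepting computation: (q0, abb, Z) ⊢ (q1, abb, EZ) ⊢ (q0, bb, EEZ) ⊢ (q2, b, EZ) ⊢ (q0, ε, Z)
All input consumed and state q0 ∈ F.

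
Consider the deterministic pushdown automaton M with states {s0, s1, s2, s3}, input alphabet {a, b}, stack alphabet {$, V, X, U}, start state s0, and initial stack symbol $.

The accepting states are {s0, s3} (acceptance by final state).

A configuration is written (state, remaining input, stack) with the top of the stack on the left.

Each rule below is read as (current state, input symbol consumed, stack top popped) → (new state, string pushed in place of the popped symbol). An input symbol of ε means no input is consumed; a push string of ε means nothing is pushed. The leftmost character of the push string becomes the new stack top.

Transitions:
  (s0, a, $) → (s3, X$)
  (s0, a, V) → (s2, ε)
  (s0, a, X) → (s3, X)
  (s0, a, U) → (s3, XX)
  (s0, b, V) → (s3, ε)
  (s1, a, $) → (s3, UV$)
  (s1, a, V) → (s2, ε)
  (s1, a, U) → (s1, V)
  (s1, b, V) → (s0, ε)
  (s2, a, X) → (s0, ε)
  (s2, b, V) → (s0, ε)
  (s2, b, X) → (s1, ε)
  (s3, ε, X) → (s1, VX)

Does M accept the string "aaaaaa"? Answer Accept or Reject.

Accept

(s0, aaaaaa, $)
  read a, top $: go to s3, push X$ → (s3, aaaaa, X$)
  ε-move, top X: go to s1, push VX → (s1, aaaaa, VX$)
  read a, top V: go to s2, push ε → (s2, aaaa, X$)
  read a, top X: go to s0, push ε → (s0, aaa, $)
  read a, top $: go to s3, push X$ → (s3, aa, X$)
  ε-move, top X: go to s1, push VX → (s1, aa, VX$)
  read a, top V: go to s2, push ε → (s2, a, X$)
  read a, top X: go to s0, push ε → (s0, ε, $)
All input consumed; state s0 ∈ F.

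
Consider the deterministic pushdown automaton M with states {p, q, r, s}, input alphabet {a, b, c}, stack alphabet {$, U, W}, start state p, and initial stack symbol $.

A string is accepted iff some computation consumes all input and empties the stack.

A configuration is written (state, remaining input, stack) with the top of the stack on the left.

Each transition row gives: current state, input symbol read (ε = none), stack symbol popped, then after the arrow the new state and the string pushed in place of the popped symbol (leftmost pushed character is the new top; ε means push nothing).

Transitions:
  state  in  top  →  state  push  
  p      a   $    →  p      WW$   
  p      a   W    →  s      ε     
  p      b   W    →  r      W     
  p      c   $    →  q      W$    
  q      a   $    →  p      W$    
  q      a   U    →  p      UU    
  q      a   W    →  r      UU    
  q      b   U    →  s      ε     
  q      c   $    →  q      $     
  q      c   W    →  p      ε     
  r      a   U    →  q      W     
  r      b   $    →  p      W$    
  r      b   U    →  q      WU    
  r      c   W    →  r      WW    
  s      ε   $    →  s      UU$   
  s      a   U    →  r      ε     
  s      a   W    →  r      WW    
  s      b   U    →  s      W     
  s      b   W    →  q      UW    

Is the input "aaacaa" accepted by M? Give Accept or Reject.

(p, aaacaa, $)
  read a, top $: go to p, push WW$ → (p, aacaa, WW$)
  read a, top W: go to s, push ε → (s, acaa, W$)
  read a, top W: go to r, push WW → (r, caa, WW$)
  read c, top W: go to r, push WW → (r, aa, WWW$)
No transition applies at (r, aa, WWW$); input not fully consumed.

Reject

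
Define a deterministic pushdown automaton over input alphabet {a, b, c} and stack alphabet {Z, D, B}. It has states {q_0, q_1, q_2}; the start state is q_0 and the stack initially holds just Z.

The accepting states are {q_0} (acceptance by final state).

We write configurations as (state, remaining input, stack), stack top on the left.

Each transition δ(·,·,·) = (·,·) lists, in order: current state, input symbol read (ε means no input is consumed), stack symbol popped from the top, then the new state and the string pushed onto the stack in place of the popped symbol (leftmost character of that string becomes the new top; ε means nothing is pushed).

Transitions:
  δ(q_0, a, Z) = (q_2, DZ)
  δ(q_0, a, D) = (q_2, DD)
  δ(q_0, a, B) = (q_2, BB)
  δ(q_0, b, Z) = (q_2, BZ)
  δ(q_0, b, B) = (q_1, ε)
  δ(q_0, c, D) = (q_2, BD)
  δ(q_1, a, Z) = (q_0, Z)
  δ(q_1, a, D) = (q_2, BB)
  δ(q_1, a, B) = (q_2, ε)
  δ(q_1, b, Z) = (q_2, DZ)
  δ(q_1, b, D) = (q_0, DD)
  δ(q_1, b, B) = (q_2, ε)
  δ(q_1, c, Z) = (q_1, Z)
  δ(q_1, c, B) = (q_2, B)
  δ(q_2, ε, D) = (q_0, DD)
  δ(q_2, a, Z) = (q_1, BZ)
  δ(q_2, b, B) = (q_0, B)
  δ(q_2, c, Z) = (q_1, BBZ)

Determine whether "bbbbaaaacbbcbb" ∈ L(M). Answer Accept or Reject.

Reject

(q_0, bbbbaaaacbbcbb, Z)
  read b, top Z: go to q_2, push BZ → (q_2, bbbaaaacbbcbb, BZ)
  read b, top B: go to q_0, push B → (q_0, bbaaaacbbcbb, BZ)
  read b, top B: go to q_1, push ε → (q_1, baaaacbbcbb, Z)
  read b, top Z: go to q_2, push DZ → (q_2, aaaacbbcbb, DZ)
  ε-move, top D: go to q_0, push DD → (q_0, aaaacbbcbb, DDZ)
  read a, top D: go to q_2, push DD → (q_2, aaacbbcbb, DDDZ)
  ε-move, top D: go to q_0, push DD → (q_0, aaacbbcbb, DDDDZ)
  read a, top D: go to q_2, push DD → (q_2, aacbbcbb, DDDDDZ)
  ε-move, top D: go to q_0, push DD → (q_0, aacbbcbb, DDDDDDZ)
  read a, top D: go to q_2, push DD → (q_2, acbbcbb, DDDDDDDZ)
  ε-move, top D: go to q_0, push DD → (q_0, acbbcbb, DDDDDDDDZ)
  read a, top D: go to q_2, push DD → (q_2, cbbcbb, DDDDDDDDDZ)
  ε-move, top D: go to q_0, push DD → (q_0, cbbcbb, DDDDDDDDDDZ)
  read c, top D: go to q_2, push BD → (q_2, bbcbb, BDDDDDDDDDDZ)
  read b, top B: go to q_0, push B → (q_0, bcbb, BDDDDDDDDDDZ)
  read b, top B: go to q_1, push ε → (q_1, cbb, DDDDDDDDDDZ)
No transition applies at (q_1, cbb, DDDDDDDDDDZ); input not fully consumed.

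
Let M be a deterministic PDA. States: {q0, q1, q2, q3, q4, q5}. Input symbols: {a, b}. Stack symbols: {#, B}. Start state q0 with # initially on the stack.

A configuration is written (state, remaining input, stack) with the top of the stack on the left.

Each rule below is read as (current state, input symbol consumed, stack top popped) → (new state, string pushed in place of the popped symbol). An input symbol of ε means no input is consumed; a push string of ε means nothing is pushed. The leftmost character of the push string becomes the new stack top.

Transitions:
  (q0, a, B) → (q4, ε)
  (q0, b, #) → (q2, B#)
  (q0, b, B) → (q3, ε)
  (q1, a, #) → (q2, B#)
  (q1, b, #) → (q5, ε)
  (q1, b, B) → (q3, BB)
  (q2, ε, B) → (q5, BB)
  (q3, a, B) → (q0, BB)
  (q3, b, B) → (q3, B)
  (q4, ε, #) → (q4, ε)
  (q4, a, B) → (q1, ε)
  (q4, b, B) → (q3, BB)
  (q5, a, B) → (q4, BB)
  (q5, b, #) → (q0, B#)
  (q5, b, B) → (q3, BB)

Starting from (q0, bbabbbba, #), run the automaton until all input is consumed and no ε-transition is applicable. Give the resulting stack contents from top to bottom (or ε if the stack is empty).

BBBB#

(q0, bbabbbba, #) ⊢ (q2, babbbba, B#) ⊢ (q5, babbbba, BB#) ⊢ (q3, abbbba, BBB#) ⊢ (q0, bbbba, BBBB#) ⊢ (q3, bbba, BBB#) ⊢ (q3, bba, BBB#) ⊢ (q3, ba, BBB#) ⊢ (q3, a, BBB#) ⊢ (q0, ε, BBBB#)
All input consumed in state q0 with stack BBBB#.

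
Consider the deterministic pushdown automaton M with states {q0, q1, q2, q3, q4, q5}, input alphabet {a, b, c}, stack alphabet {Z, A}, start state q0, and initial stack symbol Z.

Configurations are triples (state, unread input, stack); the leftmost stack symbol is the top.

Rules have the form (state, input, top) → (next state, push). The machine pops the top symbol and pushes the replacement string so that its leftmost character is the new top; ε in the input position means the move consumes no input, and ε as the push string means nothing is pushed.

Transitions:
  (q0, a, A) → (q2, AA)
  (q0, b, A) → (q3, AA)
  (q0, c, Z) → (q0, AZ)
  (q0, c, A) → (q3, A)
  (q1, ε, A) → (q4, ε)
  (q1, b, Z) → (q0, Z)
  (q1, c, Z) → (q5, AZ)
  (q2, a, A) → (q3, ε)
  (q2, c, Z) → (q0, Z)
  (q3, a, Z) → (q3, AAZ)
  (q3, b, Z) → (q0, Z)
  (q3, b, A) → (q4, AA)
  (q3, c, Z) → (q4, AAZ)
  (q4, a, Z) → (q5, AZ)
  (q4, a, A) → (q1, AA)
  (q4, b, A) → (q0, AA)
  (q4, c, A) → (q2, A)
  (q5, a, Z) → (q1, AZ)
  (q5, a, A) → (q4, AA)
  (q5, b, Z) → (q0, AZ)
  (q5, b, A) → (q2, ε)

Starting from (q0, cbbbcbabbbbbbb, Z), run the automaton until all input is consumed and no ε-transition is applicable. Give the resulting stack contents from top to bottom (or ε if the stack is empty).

(q0, cbbbcbabbbbbbb, Z) ⊢ (q0, bbbcbabbbbbbb, AZ) ⊢ (q3, bbcbabbbbbbb, AAZ) ⊢ (q4, bcbabbbbbbb, AAAZ) ⊢ (q0, cbabbbbbbb, AAAAZ) ⊢ (q3, babbbbbbb, AAAAZ) ⊢ (q4, abbbbbbb, AAAAAZ) ⊢ (q1, bbbbbbb, AAAAAAZ) ⊢ (q4, bbbbbbb, AAAAAZ) ⊢ (q0, bbbbbb, AAAAAAZ) ⊢ (q3, bbbbb, AAAAAAAZ) ⊢ (q4, bbbb, AAAAAAAAZ) ⊢ (q0, bbb, AAAAAAAAAZ) ⊢ (q3, bb, AAAAAAAAAAZ) ⊢ (q4, b, AAAAAAAAAAAZ) ⊢ (q0, ε, AAAAAAAAAAAAZ)
All input consumed in state q0 with stack AAAAAAAAAAAAZ.

AAAAAAAAAAAAZ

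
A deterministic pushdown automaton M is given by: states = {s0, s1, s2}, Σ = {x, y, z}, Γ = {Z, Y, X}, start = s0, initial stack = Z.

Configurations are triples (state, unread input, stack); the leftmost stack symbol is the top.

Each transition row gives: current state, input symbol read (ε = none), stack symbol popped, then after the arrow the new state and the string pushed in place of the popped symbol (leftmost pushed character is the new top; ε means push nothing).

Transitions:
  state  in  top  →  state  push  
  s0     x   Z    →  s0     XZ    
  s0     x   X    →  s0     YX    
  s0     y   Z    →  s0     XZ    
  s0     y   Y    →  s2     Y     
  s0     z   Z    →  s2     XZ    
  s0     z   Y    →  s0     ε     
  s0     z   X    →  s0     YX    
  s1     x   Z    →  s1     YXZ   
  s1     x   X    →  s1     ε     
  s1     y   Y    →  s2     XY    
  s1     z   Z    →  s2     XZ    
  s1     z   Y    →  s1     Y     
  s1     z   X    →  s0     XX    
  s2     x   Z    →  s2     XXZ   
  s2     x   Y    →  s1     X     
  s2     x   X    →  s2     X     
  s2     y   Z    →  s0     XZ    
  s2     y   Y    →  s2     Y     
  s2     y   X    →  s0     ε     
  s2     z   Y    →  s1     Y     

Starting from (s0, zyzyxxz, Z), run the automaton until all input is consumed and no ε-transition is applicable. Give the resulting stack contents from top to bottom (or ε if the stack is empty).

(s0, zyzyxxz, Z)
  read z, top Z: go to s2, push XZ → (s2, yzyxxz, XZ)
  read y, top X: go to s0, push ε → (s0, zyxxz, Z)
  read z, top Z: go to s2, push XZ → (s2, yxxz, XZ)
  read y, top X: go to s0, push ε → (s0, xxz, Z)
  read x, top Z: go to s0, push XZ → (s0, xz, XZ)
  read x, top X: go to s0, push YX → (s0, z, YXZ)
  read z, top Y: go to s0, push ε → (s0, ε, XZ)
All input consumed in state s0 with stack XZ.

XZ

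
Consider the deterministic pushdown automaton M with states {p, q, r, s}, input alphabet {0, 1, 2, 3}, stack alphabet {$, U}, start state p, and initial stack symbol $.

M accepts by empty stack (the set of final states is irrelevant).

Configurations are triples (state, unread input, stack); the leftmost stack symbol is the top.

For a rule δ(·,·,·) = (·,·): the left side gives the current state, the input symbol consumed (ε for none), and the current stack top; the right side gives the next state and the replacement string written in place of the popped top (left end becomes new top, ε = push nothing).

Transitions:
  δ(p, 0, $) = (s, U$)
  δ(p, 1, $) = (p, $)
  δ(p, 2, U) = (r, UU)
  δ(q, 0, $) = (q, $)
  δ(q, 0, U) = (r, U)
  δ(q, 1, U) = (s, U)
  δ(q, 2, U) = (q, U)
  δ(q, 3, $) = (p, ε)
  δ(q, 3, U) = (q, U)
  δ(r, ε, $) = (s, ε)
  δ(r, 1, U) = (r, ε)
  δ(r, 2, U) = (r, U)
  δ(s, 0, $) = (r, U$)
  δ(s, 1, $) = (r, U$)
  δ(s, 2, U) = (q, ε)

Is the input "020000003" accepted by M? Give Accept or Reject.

Accept

(p, 020000003, $)
  read 0, top $: go to s, push U$ → (s, 20000003, U$)
  read 2, top U: go to q, push ε → (q, 0000003, $)
  read 0, top $: go to q, push $ → (q, 000003, $)
  read 0, top $: go to q, push $ → (q, 00003, $)
  read 0, top $: go to q, push $ → (q, 0003, $)
  read 0, top $: go to q, push $ → (q, 003, $)
  read 0, top $: go to q, push $ → (q, 03, $)
  read 0, top $: go to q, push $ → (q, 3, $)
  read 3, top $: go to p, push ε → (p, ε, ε)
All input consumed and the stack is empty.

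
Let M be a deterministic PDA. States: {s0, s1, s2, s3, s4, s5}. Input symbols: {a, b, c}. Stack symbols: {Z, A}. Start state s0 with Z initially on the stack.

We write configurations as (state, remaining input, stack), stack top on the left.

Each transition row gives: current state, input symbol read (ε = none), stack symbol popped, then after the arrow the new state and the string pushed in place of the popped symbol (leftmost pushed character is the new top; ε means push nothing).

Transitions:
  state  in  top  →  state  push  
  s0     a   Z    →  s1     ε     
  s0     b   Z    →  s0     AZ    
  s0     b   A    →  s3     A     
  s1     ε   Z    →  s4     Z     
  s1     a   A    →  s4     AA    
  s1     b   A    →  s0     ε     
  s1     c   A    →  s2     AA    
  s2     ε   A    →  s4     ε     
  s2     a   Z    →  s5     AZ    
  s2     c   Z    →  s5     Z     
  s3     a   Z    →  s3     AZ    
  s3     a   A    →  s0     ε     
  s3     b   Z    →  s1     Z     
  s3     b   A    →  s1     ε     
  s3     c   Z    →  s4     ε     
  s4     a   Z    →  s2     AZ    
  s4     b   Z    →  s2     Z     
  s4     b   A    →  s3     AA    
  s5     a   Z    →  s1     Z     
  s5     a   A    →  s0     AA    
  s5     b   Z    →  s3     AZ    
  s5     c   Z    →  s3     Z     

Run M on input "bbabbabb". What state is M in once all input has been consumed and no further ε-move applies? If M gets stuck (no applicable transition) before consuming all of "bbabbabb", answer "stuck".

s3

(s0, bbabbabb, Z)
  read b, top Z: go to s0, push AZ → (s0, babbabb, AZ)
  read b, top A: go to s3, push A → (s3, abbabb, AZ)
  read a, top A: go to s0, push ε → (s0, bbabb, Z)
  read b, top Z: go to s0, push AZ → (s0, babb, AZ)
  read b, top A: go to s3, push A → (s3, abb, AZ)
  read a, top A: go to s0, push ε → (s0, bb, Z)
  read b, top Z: go to s0, push AZ → (s0, b, AZ)
  read b, top A: go to s3, push A → (s3, ε, AZ)
All input consumed; M is in state s3.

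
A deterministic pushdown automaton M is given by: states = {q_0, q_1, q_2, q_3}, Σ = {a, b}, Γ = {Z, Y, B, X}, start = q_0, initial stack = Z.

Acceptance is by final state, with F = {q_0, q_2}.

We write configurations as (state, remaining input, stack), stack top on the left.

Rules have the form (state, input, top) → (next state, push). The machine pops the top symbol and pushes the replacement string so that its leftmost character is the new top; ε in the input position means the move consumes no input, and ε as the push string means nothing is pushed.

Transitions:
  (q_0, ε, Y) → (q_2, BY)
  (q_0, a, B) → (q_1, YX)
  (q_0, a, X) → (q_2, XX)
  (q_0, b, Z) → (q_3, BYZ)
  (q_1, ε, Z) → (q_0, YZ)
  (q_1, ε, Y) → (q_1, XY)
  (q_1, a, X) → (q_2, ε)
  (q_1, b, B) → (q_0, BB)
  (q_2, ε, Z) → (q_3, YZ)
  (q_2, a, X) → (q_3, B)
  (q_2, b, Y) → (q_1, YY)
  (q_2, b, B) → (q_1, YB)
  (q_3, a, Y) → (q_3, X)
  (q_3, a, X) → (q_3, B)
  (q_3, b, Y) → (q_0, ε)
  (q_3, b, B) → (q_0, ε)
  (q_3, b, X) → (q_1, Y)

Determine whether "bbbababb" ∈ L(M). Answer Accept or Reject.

(q_0, bbbababb, Z)
  read b, top Z: go to q_3, push BYZ → (q_3, bbababb, BYZ)
  read b, top B: go to q_0, push ε → (q_0, bababb, YZ)
  ε-move, top Y: go to q_2, push BY → (q_2, bababb, BYZ)
  read b, top B: go to q_1, push YB → (q_1, ababb, YBYZ)
  ε-move, top Y: go to q_1, push XY → (q_1, ababb, XYBYZ)
  read a, top X: go to q_2, push ε → (q_2, babb, YBYZ)
  read b, top Y: go to q_1, push YY → (q_1, abb, YYBYZ)
  ε-move, top Y: go to q_1, push XY → (q_1, abb, XYYBYZ)
  read a, top X: go to q_2, push ε → (q_2, bb, YYBYZ)
  read b, top Y: go to q_1, push YY → (q_1, b, YYYBYZ)
  ε-move, top Y: go to q_1, push XY → (q_1, b, XYYYBYZ)
No transition applies at (q_1, b, XYYYBYZ); input not fully consumed.

Reject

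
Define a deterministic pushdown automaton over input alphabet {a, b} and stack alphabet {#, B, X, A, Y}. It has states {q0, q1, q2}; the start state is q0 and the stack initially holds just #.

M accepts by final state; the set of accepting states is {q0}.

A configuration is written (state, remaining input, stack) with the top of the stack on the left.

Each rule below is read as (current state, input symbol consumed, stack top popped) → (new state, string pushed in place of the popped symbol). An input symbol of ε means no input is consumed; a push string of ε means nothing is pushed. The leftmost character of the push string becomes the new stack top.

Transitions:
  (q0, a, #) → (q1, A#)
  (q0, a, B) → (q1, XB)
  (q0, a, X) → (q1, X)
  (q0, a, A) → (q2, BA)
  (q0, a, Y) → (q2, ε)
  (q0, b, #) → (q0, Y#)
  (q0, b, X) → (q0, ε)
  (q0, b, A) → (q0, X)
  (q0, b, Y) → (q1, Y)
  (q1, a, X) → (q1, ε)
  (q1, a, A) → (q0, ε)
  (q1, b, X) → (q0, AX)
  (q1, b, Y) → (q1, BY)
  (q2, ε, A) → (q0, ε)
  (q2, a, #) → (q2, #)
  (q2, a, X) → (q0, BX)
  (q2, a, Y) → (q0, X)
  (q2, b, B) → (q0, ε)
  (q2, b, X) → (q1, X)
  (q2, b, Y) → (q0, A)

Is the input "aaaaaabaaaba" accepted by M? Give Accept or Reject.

Reject

(q0, aaaaaabaaaba, #)
  read a, top #: go to q1, push A# → (q1, aaaaabaaaba, A#)
  read a, top A: go to q0, push ε → (q0, aaaabaaaba, #)
  read a, top #: go to q1, push A# → (q1, aaabaaaba, A#)
  read a, top A: go to q0, push ε → (q0, aabaaaba, #)
  read a, top #: go to q1, push A# → (q1, abaaaba, A#)
  read a, top A: go to q0, push ε → (q0, baaaba, #)
  read b, top #: go to q0, push Y# → (q0, aaaba, Y#)
  read a, top Y: go to q2, push ε → (q2, aaba, #)
  read a, top #: go to q2, push # → (q2, aba, #)
  read a, top #: go to q2, push # → (q2, ba, #)
No transition applies at (q2, ba, #); input not fully consumed.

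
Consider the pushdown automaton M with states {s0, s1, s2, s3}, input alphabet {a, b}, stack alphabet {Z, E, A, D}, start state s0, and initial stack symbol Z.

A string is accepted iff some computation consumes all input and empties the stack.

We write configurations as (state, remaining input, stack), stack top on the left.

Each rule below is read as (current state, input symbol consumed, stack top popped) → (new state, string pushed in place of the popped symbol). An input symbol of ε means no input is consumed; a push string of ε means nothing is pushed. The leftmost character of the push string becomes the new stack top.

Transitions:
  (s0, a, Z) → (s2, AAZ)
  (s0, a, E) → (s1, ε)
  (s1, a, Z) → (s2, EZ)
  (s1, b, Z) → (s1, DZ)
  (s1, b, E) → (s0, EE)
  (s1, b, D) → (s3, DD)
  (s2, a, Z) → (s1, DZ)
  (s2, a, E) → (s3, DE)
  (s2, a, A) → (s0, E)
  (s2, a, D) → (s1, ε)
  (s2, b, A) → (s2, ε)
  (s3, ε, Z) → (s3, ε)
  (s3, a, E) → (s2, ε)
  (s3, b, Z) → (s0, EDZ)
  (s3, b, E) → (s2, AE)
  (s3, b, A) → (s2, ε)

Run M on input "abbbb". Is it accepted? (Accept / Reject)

Reject

No computation consumes all input and empties the stack.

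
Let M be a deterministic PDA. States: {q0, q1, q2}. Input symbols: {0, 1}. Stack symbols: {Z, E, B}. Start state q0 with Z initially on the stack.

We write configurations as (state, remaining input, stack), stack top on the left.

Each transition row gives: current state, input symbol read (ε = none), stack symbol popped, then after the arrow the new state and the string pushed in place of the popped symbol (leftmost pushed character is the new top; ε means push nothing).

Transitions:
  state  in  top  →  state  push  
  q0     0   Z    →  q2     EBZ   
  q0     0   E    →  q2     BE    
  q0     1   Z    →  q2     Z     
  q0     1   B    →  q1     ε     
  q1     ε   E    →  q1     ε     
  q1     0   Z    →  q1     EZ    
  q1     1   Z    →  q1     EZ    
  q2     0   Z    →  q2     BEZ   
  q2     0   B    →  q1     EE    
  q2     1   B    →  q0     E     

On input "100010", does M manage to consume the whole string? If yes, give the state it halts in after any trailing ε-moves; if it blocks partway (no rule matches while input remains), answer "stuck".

(q0, 100010, Z)
  read 1, top Z: go to q2, push Z → (q2, 00010, Z)
  read 0, top Z: go to q2, push BEZ → (q2, 0010, BEZ)
  read 0, top B: go to q1, push EE → (q1, 010, EEEZ)
  ε-move, top E: go to q1, push ε → (q1, 010, EEZ)
  ε-move, top E: go to q1, push ε → (q1, 010, EZ)
  ε-move, top E: go to q1, push ε → (q1, 010, Z)
  read 0, top Z: go to q1, push EZ → (q1, 10, EZ)
  ε-move, top E: go to q1, push ε → (q1, 10, Z)
  read 1, top Z: go to q1, push EZ → (q1, 0, EZ)
  ε-move, top E: go to q1, push ε → (q1, 0, Z)
  read 0, top Z: go to q1, push EZ → (q1, ε, EZ)
  ε-move, top E: go to q1, push ε → (q1, ε, Z)
All input consumed; M is in state q1.

q1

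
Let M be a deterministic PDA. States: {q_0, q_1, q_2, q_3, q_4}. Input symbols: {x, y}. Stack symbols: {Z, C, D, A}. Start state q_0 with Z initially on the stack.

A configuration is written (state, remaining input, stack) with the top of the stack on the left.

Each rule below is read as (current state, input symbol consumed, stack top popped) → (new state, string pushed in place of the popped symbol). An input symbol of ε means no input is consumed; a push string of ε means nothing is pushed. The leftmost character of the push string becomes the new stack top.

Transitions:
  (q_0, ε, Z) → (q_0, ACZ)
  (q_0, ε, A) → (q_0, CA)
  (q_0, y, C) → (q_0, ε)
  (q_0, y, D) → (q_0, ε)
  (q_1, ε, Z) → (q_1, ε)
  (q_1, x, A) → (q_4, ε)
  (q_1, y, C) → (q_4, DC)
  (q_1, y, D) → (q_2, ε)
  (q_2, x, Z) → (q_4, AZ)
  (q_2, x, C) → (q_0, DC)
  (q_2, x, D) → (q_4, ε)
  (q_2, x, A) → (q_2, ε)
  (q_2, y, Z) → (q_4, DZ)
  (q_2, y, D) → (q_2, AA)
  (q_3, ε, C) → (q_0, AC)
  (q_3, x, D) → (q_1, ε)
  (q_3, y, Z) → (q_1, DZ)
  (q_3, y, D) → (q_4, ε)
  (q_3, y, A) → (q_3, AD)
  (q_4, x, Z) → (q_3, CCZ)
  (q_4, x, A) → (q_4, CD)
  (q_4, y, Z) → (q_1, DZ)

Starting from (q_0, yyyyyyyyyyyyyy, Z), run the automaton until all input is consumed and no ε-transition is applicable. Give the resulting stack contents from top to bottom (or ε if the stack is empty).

(q_0, yyyyyyyyyyyyyy, Z) ⊢ (q_0, yyyyyyyyyyyyyy, ACZ) ⊢ (q_0, yyyyyyyyyyyyyy, CACZ) ⊢ (q_0, yyyyyyyyyyyyy, ACZ) ⊢ (q_0, yyyyyyyyyyyyy, CACZ) ⊢ (q_0, yyyyyyyyyyyy, ACZ) ⊢ (q_0, yyyyyyyyyyyy, CACZ) ⊢ (q_0, yyyyyyyyyyy, ACZ) ⊢ (q_0, yyyyyyyyyyy, CACZ) ⊢ (q_0, yyyyyyyyyy, ACZ) ⊢ (q_0, yyyyyyyyyy, CACZ) ⊢ (q_0, yyyyyyyyy, ACZ) ⊢ (q_0, yyyyyyyyy, CACZ) ⊢ (q_0, yyyyyyyy, ACZ) ⊢ (q_0, yyyyyyyy, CACZ) ⊢ (q_0, yyyyyyy, ACZ) ⊢ (q_0, yyyyyyy, CACZ) ⊢ (q_0, yyyyyy, ACZ) ⊢ (q_0, yyyyyy, CACZ) ⊢ (q_0, yyyyy, ACZ) ⊢ (q_0, yyyyy, CACZ) ⊢ (q_0, yyyy, ACZ) ⊢ (q_0, yyyy, CACZ) ⊢ (q_0, yyy, ACZ) ⊢ (q_0, yyy, CACZ) ⊢ (q_0, yy, ACZ) ⊢ (q_0, yy, CACZ) ⊢ (q_0, y, ACZ) ⊢ (q_0, y, CACZ) ⊢ (q_0, ε, ACZ) ⊢ (q_0, ε, CACZ)
All input consumed in state q_0 with stack CACZ.

CACZ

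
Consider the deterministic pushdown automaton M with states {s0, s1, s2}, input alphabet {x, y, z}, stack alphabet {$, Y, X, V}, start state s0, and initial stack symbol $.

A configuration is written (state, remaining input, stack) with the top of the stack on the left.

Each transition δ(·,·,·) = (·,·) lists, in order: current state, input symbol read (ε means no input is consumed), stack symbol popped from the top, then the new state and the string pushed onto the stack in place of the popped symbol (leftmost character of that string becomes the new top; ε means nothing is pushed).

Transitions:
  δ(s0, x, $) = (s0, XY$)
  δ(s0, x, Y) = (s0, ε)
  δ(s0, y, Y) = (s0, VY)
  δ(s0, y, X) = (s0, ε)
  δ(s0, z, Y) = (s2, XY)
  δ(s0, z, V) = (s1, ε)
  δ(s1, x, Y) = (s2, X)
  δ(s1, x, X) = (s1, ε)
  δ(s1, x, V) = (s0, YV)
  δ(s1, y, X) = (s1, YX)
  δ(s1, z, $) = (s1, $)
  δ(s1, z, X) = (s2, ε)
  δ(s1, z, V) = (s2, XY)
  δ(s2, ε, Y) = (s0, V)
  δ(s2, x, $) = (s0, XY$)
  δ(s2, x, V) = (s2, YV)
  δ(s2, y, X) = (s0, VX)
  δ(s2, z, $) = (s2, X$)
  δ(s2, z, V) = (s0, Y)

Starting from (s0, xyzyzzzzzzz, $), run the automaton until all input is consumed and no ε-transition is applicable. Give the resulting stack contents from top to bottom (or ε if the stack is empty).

(s0, xyzyzzzzzzz, $)
  read x, top $: go to s0, push XY$ → (s0, yzyzzzzzzz, XY$)
  read y, top X: go to s0, push ε → (s0, zyzzzzzzz, Y$)
  read z, top Y: go to s2, push XY → (s2, yzzzzzzz, XY$)
  read y, top X: go to s0, push VX → (s0, zzzzzzz, VXY$)
  read z, top V: go to s1, push ε → (s1, zzzzzz, XY$)
  read z, top X: go to s2, push ε → (s2, zzzzz, Y$)
  ε-move, top Y: go to s0, push V → (s0, zzzzz, V$)
  read z, top V: go to s1, push ε → (s1, zzzz, $)
  read z, top $: go to s1, push $ → (s1, zzz, $)
  read z, top $: go to s1, push $ → (s1, zz, $)
  read z, top $: go to s1, push $ → (s1, z, $)
  read z, top $: go to s1, push $ → (s1, ε, $)
All input consumed in state s1 with stack $.

$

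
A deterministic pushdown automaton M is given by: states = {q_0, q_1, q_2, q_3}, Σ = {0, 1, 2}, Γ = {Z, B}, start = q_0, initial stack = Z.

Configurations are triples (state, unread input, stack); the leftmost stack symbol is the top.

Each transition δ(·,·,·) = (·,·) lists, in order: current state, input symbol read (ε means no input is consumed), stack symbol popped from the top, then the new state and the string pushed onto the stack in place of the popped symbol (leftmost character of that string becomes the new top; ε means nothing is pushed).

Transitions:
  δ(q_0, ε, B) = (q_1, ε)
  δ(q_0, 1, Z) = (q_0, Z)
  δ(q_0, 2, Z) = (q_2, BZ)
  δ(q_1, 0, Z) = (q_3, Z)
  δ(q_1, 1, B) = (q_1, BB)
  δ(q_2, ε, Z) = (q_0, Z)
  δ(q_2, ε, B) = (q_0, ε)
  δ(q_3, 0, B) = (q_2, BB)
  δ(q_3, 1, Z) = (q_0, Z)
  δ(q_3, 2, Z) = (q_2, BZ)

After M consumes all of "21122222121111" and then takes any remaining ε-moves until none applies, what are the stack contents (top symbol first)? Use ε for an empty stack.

(q_0, 21122222121111, Z)
  read 2, top Z: go to q_2, push BZ → (q_2, 1122222121111, BZ)
  ε-move, top B: go to q_0, push ε → (q_0, 1122222121111, Z)
  read 1, top Z: go to q_0, push Z → (q_0, 122222121111, Z)
  read 1, top Z: go to q_0, push Z → (q_0, 22222121111, Z)
  read 2, top Z: go to q_2, push BZ → (q_2, 2222121111, BZ)
  ε-move, top B: go to q_0, push ε → (q_0, 2222121111, Z)
  read 2, top Z: go to q_2, push BZ → (q_2, 222121111, BZ)
  ε-move, top B: go to q_0, push ε → (q_0, 222121111, Z)
  read 2, top Z: go to q_2, push BZ → (q_2, 22121111, BZ)
  ε-move, top B: go to q_0, push ε → (q_0, 22121111, Z)
  read 2, top Z: go to q_2, push BZ → (q_2, 2121111, BZ)
  ε-move, top B: go to q_0, push ε → (q_0, 2121111, Z)
  read 2, top Z: go to q_2, push BZ → (q_2, 121111, BZ)
  ε-move, top B: go to q_0, push ε → (q_0, 121111, Z)
  read 1, top Z: go to q_0, push Z → (q_0, 21111, Z)
  read 2, top Z: go to q_2, push BZ → (q_2, 1111, BZ)
  ε-move, top B: go to q_0, push ε → (q_0, 1111, Z)
  read 1, top Z: go to q_0, push Z → (q_0, 111, Z)
  read 1, top Z: go to q_0, push Z → (q_0, 11, Z)
  read 1, top Z: go to q_0, push Z → (q_0, 1, Z)
  read 1, top Z: go to q_0, push Z → (q_0, ε, Z)
All input consumed in state q_0 with stack Z.

Z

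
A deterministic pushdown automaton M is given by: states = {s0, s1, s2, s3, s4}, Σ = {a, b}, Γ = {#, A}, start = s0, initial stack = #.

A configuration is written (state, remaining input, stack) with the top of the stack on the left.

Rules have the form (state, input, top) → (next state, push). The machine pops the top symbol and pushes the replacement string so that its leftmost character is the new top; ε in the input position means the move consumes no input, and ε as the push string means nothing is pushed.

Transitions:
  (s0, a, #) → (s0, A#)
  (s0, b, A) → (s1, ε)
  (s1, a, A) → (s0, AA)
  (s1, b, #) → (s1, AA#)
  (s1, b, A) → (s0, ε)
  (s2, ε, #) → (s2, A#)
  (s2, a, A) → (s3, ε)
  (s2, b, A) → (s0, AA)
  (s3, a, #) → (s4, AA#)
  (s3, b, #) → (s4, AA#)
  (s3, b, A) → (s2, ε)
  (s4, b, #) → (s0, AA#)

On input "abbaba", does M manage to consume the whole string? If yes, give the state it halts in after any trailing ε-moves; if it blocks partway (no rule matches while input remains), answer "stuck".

s0

(s0, abbaba, #) ⊢ (s0, bbaba, A#) ⊢ (s1, baba, #) ⊢ (s1, aba, AA#) ⊢ (s0, ba, AAA#) ⊢ (s1, a, AA#) ⊢ (s0, ε, AAA#)
All input consumed; M is in state s0.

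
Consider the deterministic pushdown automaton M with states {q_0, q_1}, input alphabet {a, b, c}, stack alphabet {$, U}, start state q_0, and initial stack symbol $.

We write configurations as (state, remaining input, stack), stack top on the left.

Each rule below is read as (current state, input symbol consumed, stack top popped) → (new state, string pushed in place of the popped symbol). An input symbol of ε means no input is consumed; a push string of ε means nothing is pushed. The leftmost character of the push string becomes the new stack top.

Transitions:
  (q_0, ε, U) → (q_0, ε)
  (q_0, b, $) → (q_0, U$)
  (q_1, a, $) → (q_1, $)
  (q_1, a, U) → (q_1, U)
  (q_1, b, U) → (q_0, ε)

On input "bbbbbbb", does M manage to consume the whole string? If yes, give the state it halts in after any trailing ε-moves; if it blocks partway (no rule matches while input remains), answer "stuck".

(q_0, bbbbbbb, $)
  read b, top $: go to q_0, push U$ → (q_0, bbbbbb, U$)
  ε-move, top U: go to q_0, push ε → (q_0, bbbbbb, $)
  read b, top $: go to q_0, push U$ → (q_0, bbbbb, U$)
  ε-move, top U: go to q_0, push ε → (q_0, bbbbb, $)
  read b, top $: go to q_0, push U$ → (q_0, bbbb, U$)
  ε-move, top U: go to q_0, push ε → (q_0, bbbb, $)
  read b, top $: go to q_0, push U$ → (q_0, bbb, U$)
  ε-move, top U: go to q_0, push ε → (q_0, bbb, $)
  read b, top $: go to q_0, push U$ → (q_0, bb, U$)
  ε-move, top U: go to q_0, push ε → (q_0, bb, $)
  read b, top $: go to q_0, push U$ → (q_0, b, U$)
  ε-move, top U: go to q_0, push ε → (q_0, b, $)
  read b, top $: go to q_0, push U$ → (q_0, ε, U$)
  ε-move, top U: go to q_0, push ε → (q_0, ε, $)
All input consumed; M is in state q_0.

q_0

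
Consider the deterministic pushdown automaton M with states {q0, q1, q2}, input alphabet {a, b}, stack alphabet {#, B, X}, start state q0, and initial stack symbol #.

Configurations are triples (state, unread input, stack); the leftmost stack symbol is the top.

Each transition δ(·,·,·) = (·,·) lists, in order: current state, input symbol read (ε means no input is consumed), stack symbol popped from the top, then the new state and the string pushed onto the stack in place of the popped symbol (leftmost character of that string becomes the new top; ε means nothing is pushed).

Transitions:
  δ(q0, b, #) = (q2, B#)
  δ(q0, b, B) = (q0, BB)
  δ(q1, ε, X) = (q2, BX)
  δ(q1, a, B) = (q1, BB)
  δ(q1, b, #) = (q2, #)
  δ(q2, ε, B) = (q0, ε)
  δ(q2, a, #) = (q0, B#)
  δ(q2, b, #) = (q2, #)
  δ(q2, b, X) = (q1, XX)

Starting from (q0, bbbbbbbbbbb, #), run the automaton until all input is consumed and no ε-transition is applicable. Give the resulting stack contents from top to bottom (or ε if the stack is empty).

(q0, bbbbbbbbbbb, #)
  read b, top #: go to q2, push B# → (q2, bbbbbbbbbb, B#)
  ε-move, top B: go to q0, push ε → (q0, bbbbbbbbbb, #)
  read b, top #: go to q2, push B# → (q2, bbbbbbbbb, B#)
  ε-move, top B: go to q0, push ε → (q0, bbbbbbbbb, #)
  read b, top #: go to q2, push B# → (q2, bbbbbbbb, B#)
  ε-move, top B: go to q0, push ε → (q0, bbbbbbbb, #)
  read b, top #: go to q2, push B# → (q2, bbbbbbb, B#)
  ε-move, top B: go to q0, push ε → (q0, bbbbbbb, #)
  read b, top #: go to q2, push B# → (q2, bbbbbb, B#)
  ε-move, top B: go to q0, push ε → (q0, bbbbbb, #)
  read b, top #: go to q2, push B# → (q2, bbbbb, B#)
  ε-move, top B: go to q0, push ε → (q0, bbbbb, #)
  read b, top #: go to q2, push B# → (q2, bbbb, B#)
  ε-move, top B: go to q0, push ε → (q0, bbbb, #)
  read b, top #: go to q2, push B# → (q2, bbb, B#)
  ε-move, top B: go to q0, push ε → (q0, bbb, #)
  read b, top #: go to q2, push B# → (q2, bb, B#)
  ε-move, top B: go to q0, push ε → (q0, bb, #)
  read b, top #: go to q2, push B# → (q2, b, B#)
  ε-move, top B: go to q0, push ε → (q0, b, #)
  read b, top #: go to q2, push B# → (q2, ε, B#)
  ε-move, top B: go to q0, push ε → (q0, ε, #)
All input consumed in state q0 with stack #.

#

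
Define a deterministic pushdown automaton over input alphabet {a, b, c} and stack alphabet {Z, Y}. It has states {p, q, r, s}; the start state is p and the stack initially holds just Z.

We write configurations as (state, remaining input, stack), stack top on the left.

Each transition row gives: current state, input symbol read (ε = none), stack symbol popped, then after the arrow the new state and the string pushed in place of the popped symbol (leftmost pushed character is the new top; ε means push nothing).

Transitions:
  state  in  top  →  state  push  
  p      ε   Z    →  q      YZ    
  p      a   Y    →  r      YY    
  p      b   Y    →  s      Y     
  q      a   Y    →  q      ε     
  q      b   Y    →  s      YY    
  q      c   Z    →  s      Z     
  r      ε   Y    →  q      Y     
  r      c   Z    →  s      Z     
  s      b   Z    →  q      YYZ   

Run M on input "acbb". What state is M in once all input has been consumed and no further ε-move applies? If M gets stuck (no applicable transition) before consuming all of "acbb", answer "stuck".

(p, acbb, Z)
  ε-move, top Z: go to q, push YZ → (q, acbb, YZ)
  read a, top Y: go to q, push ε → (q, cbb, Z)
  read c, top Z: go to s, push Z → (s, bb, Z)
  read b, top Z: go to q, push YYZ → (q, b, YYZ)
  read b, top Y: go to s, push YY → (s, ε, YYYZ)
All input consumed; M is in state s.

s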